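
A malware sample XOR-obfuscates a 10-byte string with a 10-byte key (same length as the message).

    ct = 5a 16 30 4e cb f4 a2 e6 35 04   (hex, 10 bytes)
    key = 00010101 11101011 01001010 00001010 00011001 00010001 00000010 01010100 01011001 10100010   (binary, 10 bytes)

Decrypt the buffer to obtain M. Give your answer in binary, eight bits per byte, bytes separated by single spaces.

01001111 11111101 01111010 01000100 11010010 11100101 10100000 10110010 01101100 10100110

XOR is its own inverse, so applying the key byte-wise gives the result directly.
byte 0: 5a XOR 15 = 4f
byte 1: 16 XOR eb = fd
byte 2: 30 XOR 4a = 7a
byte 3: 4e XOR 0a = 44
byte 4: cb XOR 19 = d2
byte 5: f4 XOR 11 = e5
byte 6: a2 XOR 02 = a0
byte 7: e6 XOR 54 = b2
byte 8: 35 XOR 59 = 6c
byte 9: 04 XOR a2 = a6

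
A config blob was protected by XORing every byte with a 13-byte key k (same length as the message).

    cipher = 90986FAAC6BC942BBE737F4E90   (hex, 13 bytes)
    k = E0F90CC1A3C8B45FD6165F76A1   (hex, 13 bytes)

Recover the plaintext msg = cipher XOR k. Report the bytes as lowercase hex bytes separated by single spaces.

70 61 63 6b 65 74 20 74 68 65 20 38 31

XOR is its own inverse, so applying the key byte-wise gives the result directly.
144 ^ 224 = 112
152 ^ 249 =  97
111 ^  12 =  99
170 ^ 193 = 107
198 ^ 163 = 101
188 ^ 200 = 116
148 ^ 180 =  32
 43 ^  95 = 116
190 ^ 214 = 104
115 ^  22 = 101
127 ^  95 =  32
 78 ^ 118 =  56
144 ^ 161 =  49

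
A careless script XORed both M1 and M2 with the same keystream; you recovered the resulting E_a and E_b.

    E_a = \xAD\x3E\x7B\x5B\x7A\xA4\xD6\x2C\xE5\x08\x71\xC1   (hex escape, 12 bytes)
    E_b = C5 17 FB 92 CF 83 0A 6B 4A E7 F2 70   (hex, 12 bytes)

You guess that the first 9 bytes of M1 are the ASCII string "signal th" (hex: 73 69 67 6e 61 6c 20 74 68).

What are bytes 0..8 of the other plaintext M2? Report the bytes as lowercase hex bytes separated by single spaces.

First, E_a ⊕ E_b = (M1 ⊕ K) ⊕ (M2 ⊕ K) = M1 ⊕ M2, so the key drops out. Then M2 = (M1 ⊕ M2) ⊕ M1 over the first 9 bytes.
byte 0: (ad ^ c5) ^ 73 = 68 ^ 73 = 1b
byte 1: (3e ^ 17) ^ 69 = 29 ^ 69 = 40
byte 2: (7b ^ fb) ^ 67 = 80 ^ 67 = e7
byte 3: (5b ^ 92) ^ 6e = c9 ^ 6e = a7
byte 4: (7a ^ cf) ^ 61 = b5 ^ 61 = d4
byte 5: (a4 ^ 83) ^ 6c = 27 ^ 6c = 4b
byte 6: (d6 ^ 0a) ^ 20 = dc ^ 20 = fc
byte 7: (2c ^ 6b) ^ 74 = 47 ^ 74 = 33
byte 8: (e5 ^ 4a) ^ 68 = af ^ 68 = c7

1b 40 e7 a7 d4 4b fc 33 c7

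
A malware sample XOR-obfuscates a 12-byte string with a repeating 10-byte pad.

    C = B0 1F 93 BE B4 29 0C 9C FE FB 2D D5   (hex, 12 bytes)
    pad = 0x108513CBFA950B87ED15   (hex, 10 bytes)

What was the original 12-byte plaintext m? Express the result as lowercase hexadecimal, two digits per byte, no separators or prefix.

The 10-byte key repeats, so the effective keystream is 10 85 13 cb fa 95 0b 87 ed 15 10 85.
byte 0: b0 ^ 10 = a0
byte 1: 1f ^ 85 = 9a
byte 2: 93 ^ 13 = 80
byte 3: be ^ cb = 75
byte 4: b4 ^ fa = 4e
byte 5: 29 ^ 95 = bc
byte 6: 0c ^ 0b = 07
byte 7: 9c ^ 87 = 1b
byte 8: fe ^ ed = 13
byte 9: fb ^ 15 = ee
byte 10: 2d ^ 10 = 3d
byte 11: d5 ^ 85 = 50

a09a80754ebc071b13ee3d50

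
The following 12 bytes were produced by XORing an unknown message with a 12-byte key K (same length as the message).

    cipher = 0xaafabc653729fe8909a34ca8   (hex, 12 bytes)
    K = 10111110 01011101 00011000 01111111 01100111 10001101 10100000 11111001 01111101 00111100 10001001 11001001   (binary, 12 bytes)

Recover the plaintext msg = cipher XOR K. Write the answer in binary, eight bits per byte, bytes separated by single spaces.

XOR is its own inverse, so applying the key byte-wise gives the result directly.
byte 0: aa ^ be = 14
byte 1: fa ^ 5d = a7
byte 2: bc ^ 18 = a4
byte 3: 65 ^ 7f = 1a
byte 4: 37 ^ 67 = 50
byte 5: 29 ^ 8d = a4
byte 6: fe ^ a0 = 5e
byte 7: 89 ^ f9 = 70
byte 8: 09 ^ 7d = 74
byte 9: a3 ^ 3c = 9f
byte 10: 4c ^ 89 = c5
byte 11: a8 ^ c9 = 61

00010100 10100111 10100100 00011010 01010000 10100100 01011110 01110000 01110100 10011111 11000101 01100001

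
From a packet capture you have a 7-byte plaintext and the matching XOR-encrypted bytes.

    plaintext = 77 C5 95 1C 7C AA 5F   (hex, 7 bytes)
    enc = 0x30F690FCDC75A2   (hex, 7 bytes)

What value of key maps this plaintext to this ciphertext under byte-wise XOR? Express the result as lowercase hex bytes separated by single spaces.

Since enc = plaintext ⊕ key, XORing both sides with plaintext gives key = plaintext ⊕ enc.
byte 0: 01110111 xor 00110000 = 01000111
byte 1: 11000101 xor 11110110 = 00110011
byte 2: 10010101 xor 10010000 = 00000101
byte 3: 00011100 xor 11111100 = 11100000
byte 4: 01111100 xor 11011100 = 10100000
byte 5: 10101010 xor 01110101 = 11011111
byte 6: 01011111 xor 10100010 = 11111101

47 33 05 e0 a0 df fd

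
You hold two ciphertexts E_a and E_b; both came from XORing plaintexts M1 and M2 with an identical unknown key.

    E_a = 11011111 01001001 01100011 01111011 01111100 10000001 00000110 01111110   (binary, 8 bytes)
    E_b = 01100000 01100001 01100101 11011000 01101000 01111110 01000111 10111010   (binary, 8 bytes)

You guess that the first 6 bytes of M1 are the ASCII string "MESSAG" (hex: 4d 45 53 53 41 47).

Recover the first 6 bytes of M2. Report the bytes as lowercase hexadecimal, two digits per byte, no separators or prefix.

First, E_a ⊕ E_b = (M1 ⊕ K) ⊕ (M2 ⊕ K) = M1 ⊕ M2, so the key drops out. Then M2 = (M1 ⊕ M2) ⊕ M1 over the first 6 bytes.
byte 0: (df ^ 60) ^ 4d = bf ^ 4d = f2
byte 1: (49 ^ 61) ^ 45 = 28 ^ 45 = 6d
byte 2: (63 ^ 65) ^ 53 = 06 ^ 53 = 55
byte 3: (7b ^ d8) ^ 53 = a3 ^ 53 = f0
byte 4: (7c ^ 68) ^ 41 = 14 ^ 41 = 55
byte 5: (81 ^ 7e) ^ 47 = ff ^ 47 = b8

f26d55f055b8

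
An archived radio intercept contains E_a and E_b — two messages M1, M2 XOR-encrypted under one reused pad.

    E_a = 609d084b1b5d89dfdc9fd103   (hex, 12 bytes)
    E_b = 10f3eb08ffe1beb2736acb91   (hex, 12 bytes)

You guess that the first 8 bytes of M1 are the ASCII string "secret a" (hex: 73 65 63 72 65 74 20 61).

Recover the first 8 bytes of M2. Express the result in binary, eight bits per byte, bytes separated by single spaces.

00000011 00001011 10000000 00110001 10000001 11001000 00010111 00001100

First, E_a ⊕ E_b = (M1 ⊕ K) ⊕ (M2 ⊕ K) = M1 ⊕ M2, so the key drops out. Then M2 = (M1 ⊕ M2) ⊕ M1 over the first 8 bytes.
byte 0: (60 XOR 10) XOR 73 = 70 XOR 73 = 03
byte 1: (9d XOR f3) XOR 65 = 6e XOR 65 = 0b
byte 2: (08 XOR eb) XOR 63 = e3 XOR 63 = 80
byte 3: (4b XOR 08) XOR 72 = 43 XOR 72 = 31
byte 4: (1b XOR ff) XOR 65 = e4 XOR 65 = 81
byte 5: (5d XOR e1) XOR 74 = bc XOR 74 = c8
byte 6: (89 XOR be) XOR 20 = 37 XOR 20 = 17
byte 7: (df XOR b2) XOR 61 = 6d XOR 61 = 0c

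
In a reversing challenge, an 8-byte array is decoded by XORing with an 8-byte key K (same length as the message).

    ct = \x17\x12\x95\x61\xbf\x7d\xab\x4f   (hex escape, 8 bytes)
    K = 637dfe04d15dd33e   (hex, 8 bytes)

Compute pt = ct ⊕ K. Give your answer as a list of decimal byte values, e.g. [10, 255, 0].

[116, 111, 107, 101, 110, 32, 120, 113]

XOR is its own inverse, so applying the key byte-wise gives the result directly.
00010111 ^ 01100011 = 01110100
00010010 ^ 01111101 = 01101111
10010101 ^ 11111110 = 01101011
01100001 ^ 00000100 = 01100101
10111111 ^ 11010001 = 01101110
01111101 ^ 01011101 = 00100000
10101011 ^ 11010011 = 01111000
01001111 ^ 00111110 = 01110001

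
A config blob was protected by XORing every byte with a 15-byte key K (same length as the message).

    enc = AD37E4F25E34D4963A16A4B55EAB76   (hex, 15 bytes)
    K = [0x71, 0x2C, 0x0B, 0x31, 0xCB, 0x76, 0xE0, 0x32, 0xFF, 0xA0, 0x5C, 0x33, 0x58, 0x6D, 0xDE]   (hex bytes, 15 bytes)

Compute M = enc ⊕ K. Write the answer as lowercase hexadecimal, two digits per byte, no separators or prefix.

173 XOR 113 = 220
 55 XOR  44 =  27
228 XOR  11 = 239
242 XOR  49 = 195
 94 XOR 203 = 149
 52 XOR 118 =  66
212 XOR 224 =  52
150 XOR  50 = 164
 58 XOR 255 = 197
 22 XOR 160 = 182
164 XOR  92 = 248
181 XOR  51 = 134
 94 XOR  88 =   6
171 XOR 109 = 198
118 XOR 222 = 168

dc1befc3954234a4c5b6f88606c6a8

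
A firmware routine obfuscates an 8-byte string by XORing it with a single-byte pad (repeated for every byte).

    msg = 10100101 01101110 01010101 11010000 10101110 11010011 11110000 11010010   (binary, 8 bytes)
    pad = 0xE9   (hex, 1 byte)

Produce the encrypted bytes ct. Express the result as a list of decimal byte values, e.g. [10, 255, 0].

The 1-byte key repeats, so the effective keystream is e9 e9 e9 e9 e9 e9 e9 e9.
byte 0: a5 ^ e9 = 4c
byte 1: 6e ^ e9 = 87
byte 2: 55 ^ e9 = bc
byte 3: d0 ^ e9 = 39
byte 4: ae ^ e9 = 47
byte 5: d3 ^ e9 = 3a
byte 6: f0 ^ e9 = 19
byte 7: d2 ^ e9 = 3b

[76, 135, 188, 57, 71, 58, 25, 59]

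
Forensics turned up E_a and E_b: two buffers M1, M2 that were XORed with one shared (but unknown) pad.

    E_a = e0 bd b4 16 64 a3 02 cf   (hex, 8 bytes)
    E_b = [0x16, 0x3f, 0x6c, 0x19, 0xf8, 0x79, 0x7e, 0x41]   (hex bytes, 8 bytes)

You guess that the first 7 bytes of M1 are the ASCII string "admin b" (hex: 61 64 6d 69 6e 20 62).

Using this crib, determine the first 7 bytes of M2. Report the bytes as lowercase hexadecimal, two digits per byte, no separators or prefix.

97e6b566f2fa1e

First, E_a ⊕ E_b = (M1 ⊕ K) ⊕ (M2 ⊕ K) = M1 ⊕ M2, so the key drops out. Then M2 = (M1 ⊕ M2) ⊕ M1 over the first 7 bytes.
byte 0: (e0 ⊕ 16) ⊕ 61 = f6 ⊕ 61 = 97
byte 1: (bd ⊕ 3f) ⊕ 64 = 82 ⊕ 64 = e6
byte 2: (b4 ⊕ 6c) ⊕ 6d = d8 ⊕ 6d = b5
byte 3: (16 ⊕ 19) ⊕ 69 = 0f ⊕ 69 = 66
byte 4: (64 ⊕ f8) ⊕ 6e = 9c ⊕ 6e = f2
byte 5: (a3 ⊕ 79) ⊕ 20 = da ⊕ 20 = fa
byte 6: (02 ⊕ 7e) ⊕ 62 = 7c ⊕ 62 = 1e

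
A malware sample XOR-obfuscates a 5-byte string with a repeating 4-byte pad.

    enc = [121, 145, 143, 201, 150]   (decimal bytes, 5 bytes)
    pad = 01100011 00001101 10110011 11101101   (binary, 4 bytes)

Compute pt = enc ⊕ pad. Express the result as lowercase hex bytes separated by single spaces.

The 4-byte key repeats, so the effective keystream is 63 0d b3 ed 63.
byte 0: 121 ^  99 =  26
byte 1: 145 ^  13 = 156
byte 2: 143 ^ 179 =  60
byte 3: 201 ^ 237 =  36
byte 4: 150 ^  99 = 245

1a 9c 3c 24 f5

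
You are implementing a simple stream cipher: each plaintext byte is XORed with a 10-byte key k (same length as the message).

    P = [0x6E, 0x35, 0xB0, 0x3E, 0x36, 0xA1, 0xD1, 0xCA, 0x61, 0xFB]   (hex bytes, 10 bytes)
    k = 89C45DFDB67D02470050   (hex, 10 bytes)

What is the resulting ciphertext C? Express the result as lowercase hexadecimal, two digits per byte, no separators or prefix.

byte 0: 110 xor 137 = 231
byte 1:  53 xor 196 = 241
byte 2: 176 xor  93 = 237
byte 3:  62 xor 253 = 195
byte 4:  54 xor 182 = 128
byte 5: 161 xor 125 = 220
byte 6: 209 xor   2 = 211
byte 7: 202 xor  71 = 141
byte 8:  97 xor   0 =  97
byte 9: 251 xor  80 = 171

e7f1edc380dcd38d61ab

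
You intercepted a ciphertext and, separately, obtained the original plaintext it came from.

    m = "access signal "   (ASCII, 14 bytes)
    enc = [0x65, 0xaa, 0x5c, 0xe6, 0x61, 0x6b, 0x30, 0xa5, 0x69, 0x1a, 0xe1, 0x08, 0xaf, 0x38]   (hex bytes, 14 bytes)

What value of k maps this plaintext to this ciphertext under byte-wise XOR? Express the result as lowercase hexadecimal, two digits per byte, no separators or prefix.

Since enc = m ⊕ k, XORing both sides with m gives k = m ⊕ enc.
61 xor 65 = 04
63 xor aa = c9
63 xor 5c = 3f
65 xor e6 = 83
73 xor 61 = 12
73 xor 6b = 18
20 xor 30 = 10
73 xor a5 = d6
69 xor 69 = 00
67 xor 1a = 7d
6e xor e1 = 8f
61 xor 08 = 69
6c xor af = c3
20 xor 38 = 18

04c93f83121810d6007d8f69c318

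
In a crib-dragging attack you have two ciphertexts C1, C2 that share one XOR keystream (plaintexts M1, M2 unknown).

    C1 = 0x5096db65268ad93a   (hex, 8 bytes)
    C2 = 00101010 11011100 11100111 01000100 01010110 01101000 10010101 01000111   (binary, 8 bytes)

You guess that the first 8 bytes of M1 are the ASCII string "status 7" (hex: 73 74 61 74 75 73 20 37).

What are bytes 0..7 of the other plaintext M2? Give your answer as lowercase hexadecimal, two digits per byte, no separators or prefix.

093e5d5505916c4a

First, C1 ⊕ C2 = (M1 ⊕ K) ⊕ (M2 ⊕ K) = M1 ⊕ M2, so the key drops out. Then M2 = (M1 ⊕ M2) ⊕ M1 over the first 8 bytes.
byte 0: (50 xor 2a) xor 73 = 7a xor 73 = 09
byte 1: (96 xor dc) xor 74 = 4a xor 74 = 3e
byte 2: (db xor e7) xor 61 = 3c xor 61 = 5d
byte 3: (65 xor 44) xor 74 = 21 xor 74 = 55
byte 4: (26 xor 56) xor 75 = 70 xor 75 = 05
byte 5: (8a xor 68) xor 73 = e2 xor 73 = 91
byte 6: (d9 xor 95) xor 20 = 4c xor 20 = 6c
byte 7: (3a xor 47) xor 37 = 7d xor 37 = 4a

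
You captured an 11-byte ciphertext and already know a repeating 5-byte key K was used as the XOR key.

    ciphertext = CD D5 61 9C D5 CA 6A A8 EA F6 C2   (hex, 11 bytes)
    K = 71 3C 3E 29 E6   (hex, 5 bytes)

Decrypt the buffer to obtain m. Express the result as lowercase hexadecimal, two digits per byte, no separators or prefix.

The 5-byte key repeats, so the effective keystream is 71 3c 3e 29 e6 71 3c 3e 29 e6 71.
byte 0: 11001101 ⊕ 01110001 = 10111100
byte 1: 11010101 ⊕ 00111100 = 11101001
byte 2: 01100001 ⊕ 00111110 = 01011111
byte 3: 10011100 ⊕ 00101001 = 10110101
byte 4: 11010101 ⊕ 11100110 = 00110011
byte 5: 11001010 ⊕ 01110001 = 10111011
byte 6: 01101010 ⊕ 00111100 = 01010110
byte 7: 10101000 ⊕ 00111110 = 10010110
byte 8: 11101010 ⊕ 00101001 = 11000011
byte 9: 11110110 ⊕ 11100110 = 00010000
byte 10: 11000010 ⊕ 01110001 = 10110011

bce95fb533bb5696c310b3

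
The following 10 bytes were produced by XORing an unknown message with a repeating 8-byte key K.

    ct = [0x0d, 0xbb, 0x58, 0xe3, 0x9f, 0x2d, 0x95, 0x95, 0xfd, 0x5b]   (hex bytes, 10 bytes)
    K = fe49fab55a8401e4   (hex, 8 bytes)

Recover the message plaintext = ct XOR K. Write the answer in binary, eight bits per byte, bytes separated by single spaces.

11110011 11110010 10100010 01010110 11000101 10101001 10010100 01110001 00000011 00010010

The 8-byte key repeats, so the effective keystream is fe 49 fa b5 5a 84 01 e4 fe 49.
byte 0: 0d XOR fe = f3
byte 1: bb XOR 49 = f2
byte 2: 58 XOR fa = a2
byte 3: e3 XOR b5 = 56
byte 4: 9f XOR 5a = c5
byte 5: 2d XOR 84 = a9
byte 6: 95 XOR 01 = 94
byte 7: 95 XOR e4 = 71
byte 8: fd XOR fe = 03
byte 9: 5b XOR 49 = 12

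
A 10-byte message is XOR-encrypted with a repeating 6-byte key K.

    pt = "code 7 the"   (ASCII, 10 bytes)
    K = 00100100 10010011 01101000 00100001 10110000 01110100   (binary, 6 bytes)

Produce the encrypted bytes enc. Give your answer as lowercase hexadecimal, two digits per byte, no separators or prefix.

The 6-byte key repeats, so the effective keystream is 24 93 68 21 b0 74 24 93 68 21.
byte 0:  99 xor  36 =  71
byte 1: 111 xor 147 = 252
byte 2: 100 xor 104 =  12
byte 3: 101 xor  33 =  68
byte 4:  32 xor 176 = 144
byte 5:  55 xor 116 =  67
byte 6:  32 xor  36 =   4
byte 7: 116 xor 147 = 231
byte 8: 104 xor 104 =   0
byte 9: 101 xor  33 =  68

47fc0c44904304e70044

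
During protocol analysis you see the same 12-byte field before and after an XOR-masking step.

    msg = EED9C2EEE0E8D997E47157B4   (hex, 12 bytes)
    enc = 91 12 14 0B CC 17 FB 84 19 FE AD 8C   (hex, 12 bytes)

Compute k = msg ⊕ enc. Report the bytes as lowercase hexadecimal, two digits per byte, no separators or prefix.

Since enc = msg ⊕ k, XORing both sides with msg gives k = msg ⊕ enc.
ee ⊕ 91 = 7f
d9 ⊕ 12 = cb
c2 ⊕ 14 = d6
ee ⊕ 0b = e5
e0 ⊕ cc = 2c
e8 ⊕ 17 = ff
d9 ⊕ fb = 22
97 ⊕ 84 = 13
e4 ⊕ 19 = fd
71 ⊕ fe = 8f
57 ⊕ ad = fa
b4 ⊕ 8c = 38

7fcbd6e52cff2213fd8ffa38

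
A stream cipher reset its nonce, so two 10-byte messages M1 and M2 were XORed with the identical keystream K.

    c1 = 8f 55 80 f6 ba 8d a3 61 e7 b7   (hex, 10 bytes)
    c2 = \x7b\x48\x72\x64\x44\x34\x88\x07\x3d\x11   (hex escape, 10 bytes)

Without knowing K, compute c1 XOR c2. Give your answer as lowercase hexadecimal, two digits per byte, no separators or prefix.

f41df292feb92b66daa6

c1 ⊕ c2 = (M1 ⊕ K) ⊕ (M2 ⊕ K) = M1 ⊕ M2 — the shared key cancels under XOR.
8f ^ 7b = f4
55 ^ 48 = 1d
80 ^ 72 = f2
f6 ^ 64 = 92
ba ^ 44 = fe
8d ^ 34 = b9
a3 ^ 88 = 2b
61 ^ 07 = 66
e7 ^ 3d = da
b7 ^ 11 = a6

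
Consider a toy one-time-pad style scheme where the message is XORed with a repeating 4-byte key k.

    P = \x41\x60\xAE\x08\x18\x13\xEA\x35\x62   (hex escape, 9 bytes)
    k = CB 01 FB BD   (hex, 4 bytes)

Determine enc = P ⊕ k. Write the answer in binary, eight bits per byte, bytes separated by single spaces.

The 4-byte key repeats, so the effective keystream is cb 01 fb bd cb 01 fb bd cb.
byte 0: 01000001 xor 11001011 = 10001010
byte 1: 01100000 xor 00000001 = 01100001
byte 2: 10101110 xor 11111011 = 01010101
byte 3: 00001000 xor 10111101 = 10110101
byte 4: 00011000 xor 11001011 = 11010011
byte 5: 00010011 xor 00000001 = 00010010
byte 6: 11101010 xor 11111011 = 00010001
byte 7: 00110101 xor 10111101 = 10001000
byte 8: 01100010 xor 11001011 = 10101001

10001010 01100001 01010101 10110101 11010011 00010010 00010001 10001000 10101001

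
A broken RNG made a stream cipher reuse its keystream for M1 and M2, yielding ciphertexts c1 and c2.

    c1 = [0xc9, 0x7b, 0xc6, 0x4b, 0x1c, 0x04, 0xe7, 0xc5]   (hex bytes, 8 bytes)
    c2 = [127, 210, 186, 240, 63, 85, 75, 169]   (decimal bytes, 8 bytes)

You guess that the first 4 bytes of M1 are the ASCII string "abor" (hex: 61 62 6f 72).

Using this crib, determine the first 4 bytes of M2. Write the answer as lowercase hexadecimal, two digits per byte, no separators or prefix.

d7cb13c9

First, c1 ⊕ c2 = (M1 ⊕ K) ⊕ (M2 ⊕ K) = M1 ⊕ M2, so the key drops out. Then M2 = (M1 ⊕ M2) ⊕ M1 over the first 4 bytes.
byte 0: (c9 ⊕ 7f) ⊕ 61 = b6 ⊕ 61 = d7
byte 1: (7b ⊕ d2) ⊕ 62 = a9 ⊕ 62 = cb
byte 2: (c6 ⊕ ba) ⊕ 6f = 7c ⊕ 6f = 13
byte 3: (4b ⊕ f0) ⊕ 72 = bb ⊕ 72 = c9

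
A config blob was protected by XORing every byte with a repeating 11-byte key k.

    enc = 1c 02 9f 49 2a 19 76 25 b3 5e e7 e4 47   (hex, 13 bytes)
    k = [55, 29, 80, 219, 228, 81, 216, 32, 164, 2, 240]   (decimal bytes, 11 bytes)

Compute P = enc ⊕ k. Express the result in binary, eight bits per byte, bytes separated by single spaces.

The 11-byte key repeats, so the effective keystream is 37 1d 50 db e4 51 d8 20 a4 02 f0 37 1d.
byte 0: 1c ⊕ 37 = 2b
byte 1: 02 ⊕ 1d = 1f
byte 2: 9f ⊕ 50 = cf
byte 3: 49 ⊕ db = 92
byte 4: 2a ⊕ e4 = ce
byte 5: 19 ⊕ 51 = 48
byte 6: 76 ⊕ d8 = ae
byte 7: 25 ⊕ 20 = 05
byte 8: b3 ⊕ a4 = 17
byte 9: 5e ⊕ 02 = 5c
byte 10: e7 ⊕ f0 = 17
byte 11: e4 ⊕ 37 = d3
byte 12: 47 ⊕ 1d = 5a

00101011 00011111 11001111 10010010 11001110 01001000 10101110 00000101 00010111 01011100 00010111 11010011 01011010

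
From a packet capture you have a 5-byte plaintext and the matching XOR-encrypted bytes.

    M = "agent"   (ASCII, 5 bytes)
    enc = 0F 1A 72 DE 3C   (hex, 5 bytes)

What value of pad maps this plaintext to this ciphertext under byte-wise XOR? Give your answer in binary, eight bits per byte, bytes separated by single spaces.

01101110 01111101 00010111 10110000 01001000

Since enc = M ⊕ pad, XORing both sides with M gives pad = M ⊕ enc.
byte 0: 61 XOR 0f = 6e
byte 1: 67 XOR 1a = 7d
byte 2: 65 XOR 72 = 17
byte 3: 6e XOR de = b0
byte 4: 74 XOR 3c = 48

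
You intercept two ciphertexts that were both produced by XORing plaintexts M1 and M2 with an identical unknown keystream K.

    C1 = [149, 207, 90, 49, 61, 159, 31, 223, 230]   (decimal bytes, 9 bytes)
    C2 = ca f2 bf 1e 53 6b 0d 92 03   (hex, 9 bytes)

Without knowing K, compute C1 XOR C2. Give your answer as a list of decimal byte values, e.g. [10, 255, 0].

C1 ⊕ C2 = (M1 ⊕ K) ⊕ (M2 ⊕ K) = M1 ⊕ M2 — the shared key cancels under XOR.
byte 0: 149 XOR 202 =  95
byte 1: 207 XOR 242 =  61
byte 2:  90 XOR 191 = 229
byte 3:  49 XOR  30 =  47
byte 4:  61 XOR  83 = 110
byte 5: 159 XOR 107 = 244
byte 6:  31 XOR  13 =  18
byte 7: 223 XOR 146 =  77
byte 8: 230 XOR   3 = 229

[95, 61, 229, 47, 110, 244, 18, 77, 229]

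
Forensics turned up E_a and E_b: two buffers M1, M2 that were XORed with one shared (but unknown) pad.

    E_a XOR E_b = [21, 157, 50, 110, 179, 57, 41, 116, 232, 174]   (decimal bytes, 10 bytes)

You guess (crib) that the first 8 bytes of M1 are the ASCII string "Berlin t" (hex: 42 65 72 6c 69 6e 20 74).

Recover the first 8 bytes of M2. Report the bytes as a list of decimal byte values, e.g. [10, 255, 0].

[87, 248, 64, 2, 218, 87, 9, 0]

Since E_a ⊕ E_b = M1 ⊕ M2, XORing with the guessed M1 bytes yields the corresponding M2 bytes: M2 = (E_a ⊕ E_b) ⊕ M1.
15 xor 42 = 57
9d xor 65 = f8
32 xor 72 = 40
6e xor 6c = 02
b3 xor 69 = da
39 xor 6e = 57
29 xor 20 = 09
74 xor 74 = 00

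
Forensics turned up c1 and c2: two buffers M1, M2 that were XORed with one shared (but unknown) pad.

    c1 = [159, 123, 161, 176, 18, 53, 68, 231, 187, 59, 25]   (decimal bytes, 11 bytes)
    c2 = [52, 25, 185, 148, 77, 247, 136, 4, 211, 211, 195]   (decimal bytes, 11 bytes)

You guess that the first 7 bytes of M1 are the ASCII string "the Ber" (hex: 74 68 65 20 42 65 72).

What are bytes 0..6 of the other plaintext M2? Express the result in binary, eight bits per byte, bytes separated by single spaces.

First, c1 ⊕ c2 = (M1 ⊕ K) ⊕ (M2 ⊕ K) = M1 ⊕ M2, so the key drops out. Then M2 = (M1 ⊕ M2) ⊕ M1 over the first 7 bytes.
byte 0: (9f ^ 34) ^ 74 = ab ^ 74 = df
byte 1: (7b ^ 19) ^ 68 = 62 ^ 68 = 0a
byte 2: (a1 ^ b9) ^ 65 = 18 ^ 65 = 7d
byte 3: (b0 ^ 94) ^ 20 = 24 ^ 20 = 04
byte 4: (12 ^ 4d) ^ 42 = 5f ^ 42 = 1d
byte 5: (35 ^ f7) ^ 65 = c2 ^ 65 = a7
byte 6: (44 ^ 88) ^ 72 = cc ^ 72 = be

11011111 00001010 01111101 00000100 00011101 10100111 10111110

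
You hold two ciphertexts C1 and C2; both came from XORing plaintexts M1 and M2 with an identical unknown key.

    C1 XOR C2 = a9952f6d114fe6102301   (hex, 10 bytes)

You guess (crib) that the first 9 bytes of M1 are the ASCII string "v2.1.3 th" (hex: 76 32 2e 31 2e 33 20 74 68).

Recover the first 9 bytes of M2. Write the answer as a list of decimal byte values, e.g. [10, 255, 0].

[223, 167, 1, 92, 63, 124, 198, 100, 75]

Since C1 ⊕ C2 = M1 ⊕ M2, XORing with the guessed M1 bytes yields the corresponding M2 bytes: M2 = (C1 ⊕ C2) ⊕ M1.
a9 XOR 76 = df
95 XOR 32 = a7
2f XOR 2e = 01
6d XOR 31 = 5c
11 XOR 2e = 3f
4f XOR 33 = 7c
e6 XOR 20 = c6
10 XOR 74 = 64
23 XOR 68 = 4b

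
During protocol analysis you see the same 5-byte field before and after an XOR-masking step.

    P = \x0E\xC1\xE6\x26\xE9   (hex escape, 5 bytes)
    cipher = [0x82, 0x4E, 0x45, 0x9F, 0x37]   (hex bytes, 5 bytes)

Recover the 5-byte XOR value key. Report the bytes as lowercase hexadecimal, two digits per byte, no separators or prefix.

Since cipher = P ⊕ key, XORing both sides with P gives key = P ⊕ cipher.
 14 ⊕ 130 = 140
193 ⊕  78 = 143
230 ⊕  69 = 163
 38 ⊕ 159 = 185
233 ⊕  55 = 222

8c8fa3b9de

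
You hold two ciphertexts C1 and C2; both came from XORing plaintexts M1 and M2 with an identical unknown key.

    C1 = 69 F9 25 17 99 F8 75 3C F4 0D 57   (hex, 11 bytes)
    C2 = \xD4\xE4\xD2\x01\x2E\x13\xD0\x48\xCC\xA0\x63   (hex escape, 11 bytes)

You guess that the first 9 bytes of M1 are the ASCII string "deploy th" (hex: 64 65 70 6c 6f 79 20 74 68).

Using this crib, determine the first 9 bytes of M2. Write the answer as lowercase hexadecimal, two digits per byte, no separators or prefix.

First, C1 ⊕ C2 = (M1 ⊕ K) ⊕ (M2 ⊕ K) = M1 ⊕ M2, so the key drops out. Then M2 = (M1 ⊕ M2) ⊕ M1 over the first 9 bytes.
byte 0: (69 ^ d4) ^ 64 = bd ^ 64 = d9
byte 1: (f9 ^ e4) ^ 65 = 1d ^ 65 = 78
byte 2: (25 ^ d2) ^ 70 = f7 ^ 70 = 87
byte 3: (17 ^ 01) ^ 6c = 16 ^ 6c = 7a
byte 4: (99 ^ 2e) ^ 6f = b7 ^ 6f = d8
byte 5: (f8 ^ 13) ^ 79 = eb ^ 79 = 92
byte 6: (75 ^ d0) ^ 20 = a5 ^ 20 = 85
byte 7: (3c ^ 48) ^ 74 = 74 ^ 74 = 00
byte 8: (f4 ^ cc) ^ 68 = 38 ^ 68 = 50

d978877ad892850050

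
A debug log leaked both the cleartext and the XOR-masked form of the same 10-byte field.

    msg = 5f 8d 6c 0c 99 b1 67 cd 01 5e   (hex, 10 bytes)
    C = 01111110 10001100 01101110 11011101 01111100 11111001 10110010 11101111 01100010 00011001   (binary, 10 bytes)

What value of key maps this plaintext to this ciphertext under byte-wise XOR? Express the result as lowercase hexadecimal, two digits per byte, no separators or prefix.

210102d1e548d5226347

Since C = msg ⊕ key, XORing both sides with msg gives key = msg ⊕ C.
01011111 XOR 01111110 = 00100001
10001101 XOR 10001100 = 00000001
01101100 XOR 01101110 = 00000010
00001100 XOR 11011101 = 11010001
10011001 XOR 01111100 = 11100101
10110001 XOR 11111001 = 01001000
01100111 XOR 10110010 = 11010101
11001101 XOR 11101111 = 00100010
00000001 XOR 01100010 = 01100011
01011110 XOR 00011001 = 01000111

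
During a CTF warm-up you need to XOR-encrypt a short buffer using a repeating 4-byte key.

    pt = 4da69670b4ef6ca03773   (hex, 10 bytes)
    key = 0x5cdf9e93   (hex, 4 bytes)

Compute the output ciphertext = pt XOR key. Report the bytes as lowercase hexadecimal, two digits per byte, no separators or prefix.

117908e3e830f2336bac

The 4-byte key repeats, so the effective keystream is 5c df 9e 93 5c df 9e 93 5c df.
byte 0: 4d xor 5c = 11
byte 1: a6 xor df = 79
byte 2: 96 xor 9e = 08
byte 3: 70 xor 93 = e3
byte 4: b4 xor 5c = e8
byte 5: ef xor df = 30
byte 6: 6c xor 9e = f2
byte 7: a0 xor 93 = 33
byte 8: 37 xor 5c = 6b
byte 9: 73 xor df = ac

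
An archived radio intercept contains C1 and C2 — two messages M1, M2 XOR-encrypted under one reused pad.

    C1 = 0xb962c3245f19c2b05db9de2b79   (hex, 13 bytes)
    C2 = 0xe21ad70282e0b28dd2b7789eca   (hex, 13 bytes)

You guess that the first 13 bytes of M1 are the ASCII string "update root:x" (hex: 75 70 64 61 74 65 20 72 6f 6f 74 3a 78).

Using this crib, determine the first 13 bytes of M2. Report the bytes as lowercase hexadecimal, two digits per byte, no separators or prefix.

First, C1 ⊕ C2 = (M1 ⊕ K) ⊕ (M2 ⊕ K) = M1 ⊕ M2, so the key drops out. Then M2 = (M1 ⊕ M2) ⊕ M1 over the first 13 bytes.
byte 0: (b9 ⊕ e2) ⊕ 75 = 5b ⊕ 75 = 2e
byte 1: (62 ⊕ 1a) ⊕ 70 = 78 ⊕ 70 = 08
byte 2: (c3 ⊕ d7) ⊕ 64 = 14 ⊕ 64 = 70
byte 3: (24 ⊕ 02) ⊕ 61 = 26 ⊕ 61 = 47
byte 4: (5f ⊕ 82) ⊕ 74 = dd ⊕ 74 = a9
byte 5: (19 ⊕ e0) ⊕ 65 = f9 ⊕ 65 = 9c
byte 6: (c2 ⊕ b2) ⊕ 20 = 70 ⊕ 20 = 50
byte 7: (b0 ⊕ 8d) ⊕ 72 = 3d ⊕ 72 = 4f
byte 8: (5d ⊕ d2) ⊕ 6f = 8f ⊕ 6f = e0
byte 9: (b9 ⊕ b7) ⊕ 6f = 0e ⊕ 6f = 61
byte 10: (de ⊕ 78) ⊕ 74 = a6 ⊕ 74 = d2
byte 11: (2b ⊕ 9e) ⊕ 3a = b5 ⊕ 3a = 8f
byte 12: (79 ⊕ ca) ⊕ 78 = b3 ⊕ 78 = cb

2e087047a99c504fe061d28fcb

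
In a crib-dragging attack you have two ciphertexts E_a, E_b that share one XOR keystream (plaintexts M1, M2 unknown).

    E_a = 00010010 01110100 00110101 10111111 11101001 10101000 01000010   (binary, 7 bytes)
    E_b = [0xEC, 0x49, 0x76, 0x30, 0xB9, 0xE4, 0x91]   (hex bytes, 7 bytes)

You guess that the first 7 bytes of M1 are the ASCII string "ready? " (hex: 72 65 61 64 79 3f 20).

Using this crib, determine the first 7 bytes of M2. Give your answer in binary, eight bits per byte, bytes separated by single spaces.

10001100 01011000 00100010 11101011 00101001 01110011 11110011

First, E_a ⊕ E_b = (M1 ⊕ K) ⊕ (M2 ⊕ K) = M1 ⊕ M2, so the key drops out. Then M2 = (M1 ⊕ M2) ⊕ M1 over the first 7 bytes.
byte 0: (12 XOR ec) XOR 72 = fe XOR 72 = 8c
byte 1: (74 XOR 49) XOR 65 = 3d XOR 65 = 58
byte 2: (35 XOR 76) XOR 61 = 43 XOR 61 = 22
byte 3: (bf XOR 30) XOR 64 = 8f XOR 64 = eb
byte 4: (e9 XOR b9) XOR 79 = 50 XOR 79 = 29
byte 5: (a8 XOR e4) XOR 3f = 4c XOR 3f = 73
byte 6: (42 XOR 91) XOR 20 = d3 XOR 20 = f3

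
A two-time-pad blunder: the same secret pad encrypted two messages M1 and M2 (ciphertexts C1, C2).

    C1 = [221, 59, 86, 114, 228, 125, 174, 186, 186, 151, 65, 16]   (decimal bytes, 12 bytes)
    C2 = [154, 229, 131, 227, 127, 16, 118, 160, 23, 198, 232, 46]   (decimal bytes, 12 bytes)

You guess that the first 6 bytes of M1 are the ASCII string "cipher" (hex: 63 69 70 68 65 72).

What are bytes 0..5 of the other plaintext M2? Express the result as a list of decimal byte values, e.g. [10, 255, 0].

[36, 183, 165, 249, 254, 31]

First, C1 ⊕ C2 = (M1 ⊕ K) ⊕ (M2 ⊕ K) = M1 ⊕ M2, so the key drops out. Then M2 = (M1 ⊕ M2) ⊕ M1 over the first 6 bytes.
byte 0: (dd XOR 9a) XOR 63 = 47 XOR 63 = 24
byte 1: (3b XOR e5) XOR 69 = de XOR 69 = b7
byte 2: (56 XOR 83) XOR 70 = d5 XOR 70 = a5
byte 3: (72 XOR e3) XOR 68 = 91 XOR 68 = f9
byte 4: (e4 XOR 7f) XOR 65 = 9b XOR 65 = fe
byte 5: (7d XOR 10) XOR 72 = 6d XOR 72 = 1f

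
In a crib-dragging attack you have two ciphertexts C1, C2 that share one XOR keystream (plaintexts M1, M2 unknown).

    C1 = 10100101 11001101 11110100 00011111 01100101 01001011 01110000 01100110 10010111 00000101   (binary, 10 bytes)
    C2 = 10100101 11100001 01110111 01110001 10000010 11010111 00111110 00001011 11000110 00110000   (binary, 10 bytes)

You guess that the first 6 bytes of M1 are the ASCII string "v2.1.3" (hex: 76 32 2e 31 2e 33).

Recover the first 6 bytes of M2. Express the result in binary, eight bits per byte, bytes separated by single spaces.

First, C1 ⊕ C2 = (M1 ⊕ K) ⊕ (M2 ⊕ K) = M1 ⊕ M2, so the key drops out. Then M2 = (M1 ⊕ M2) ⊕ M1 over the first 6 bytes.
byte 0: (a5 ⊕ a5) ⊕ 76 = 00 ⊕ 76 = 76
byte 1: (cd ⊕ e1) ⊕ 32 = 2c ⊕ 32 = 1e
byte 2: (f4 ⊕ 77) ⊕ 2e = 83 ⊕ 2e = ad
byte 3: (1f ⊕ 71) ⊕ 31 = 6e ⊕ 31 = 5f
byte 4: (65 ⊕ 82) ⊕ 2e = e7 ⊕ 2e = c9
byte 5: (4b ⊕ d7) ⊕ 33 = 9c ⊕ 33 = af

01110110 00011110 10101101 01011111 11001001 10101111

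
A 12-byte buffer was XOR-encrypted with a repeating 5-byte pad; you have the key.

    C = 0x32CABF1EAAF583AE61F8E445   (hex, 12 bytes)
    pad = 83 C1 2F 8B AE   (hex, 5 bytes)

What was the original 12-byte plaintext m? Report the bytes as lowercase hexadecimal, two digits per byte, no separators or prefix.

The 5-byte key repeats, so the effective keystream is 83 c1 2f 8b ae 83 c1 2f 8b ae 83 c1.
byte 0:  50 ⊕ 131 = 177
byte 1: 202 ⊕ 193 =  11
byte 2: 191 ⊕  47 = 144
byte 3:  30 ⊕ 139 = 149
byte 4: 170 ⊕ 174 =   4
byte 5: 245 ⊕ 131 = 118
byte 6: 131 ⊕ 193 =  66
byte 7: 174 ⊕  47 = 129
byte 8:  97 ⊕ 139 = 234
byte 9: 248 ⊕ 174 =  86
byte 10: 228 ⊕ 131 = 103
byte 11:  69 ⊕ 193 = 132

b10b909504764281ea566784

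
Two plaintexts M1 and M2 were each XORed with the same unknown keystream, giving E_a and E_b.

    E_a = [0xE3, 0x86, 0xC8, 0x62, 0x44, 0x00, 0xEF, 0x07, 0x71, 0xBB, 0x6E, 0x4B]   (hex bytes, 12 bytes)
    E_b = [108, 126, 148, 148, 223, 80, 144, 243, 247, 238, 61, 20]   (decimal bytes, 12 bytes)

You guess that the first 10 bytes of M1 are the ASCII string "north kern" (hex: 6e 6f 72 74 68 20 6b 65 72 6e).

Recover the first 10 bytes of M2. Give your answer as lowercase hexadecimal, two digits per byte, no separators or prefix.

e1972e82f3701491f43b

First, E_a ⊕ E_b = (M1 ⊕ K) ⊕ (M2 ⊕ K) = M1 ⊕ M2, so the key drops out. Then M2 = (M1 ⊕ M2) ⊕ M1 over the first 10 bytes.
byte 0: (e3 ⊕ 6c) ⊕ 6e = 8f ⊕ 6e = e1
byte 1: (86 ⊕ 7e) ⊕ 6f = f8 ⊕ 6f = 97
byte 2: (c8 ⊕ 94) ⊕ 72 = 5c ⊕ 72 = 2e
byte 3: (62 ⊕ 94) ⊕ 74 = f6 ⊕ 74 = 82
byte 4: (44 ⊕ df) ⊕ 68 = 9b ⊕ 68 = f3
byte 5: (00 ⊕ 50) ⊕ 20 = 50 ⊕ 20 = 70
byte 6: (ef ⊕ 90) ⊕ 6b = 7f ⊕ 6b = 14
byte 7: (07 ⊕ f3) ⊕ 65 = f4 ⊕ 65 = 91
byte 8: (71 ⊕ f7) ⊕ 72 = 86 ⊕ 72 = f4
byte 9: (bb ⊕ ee) ⊕ 6e = 55 ⊕ 6e = 3b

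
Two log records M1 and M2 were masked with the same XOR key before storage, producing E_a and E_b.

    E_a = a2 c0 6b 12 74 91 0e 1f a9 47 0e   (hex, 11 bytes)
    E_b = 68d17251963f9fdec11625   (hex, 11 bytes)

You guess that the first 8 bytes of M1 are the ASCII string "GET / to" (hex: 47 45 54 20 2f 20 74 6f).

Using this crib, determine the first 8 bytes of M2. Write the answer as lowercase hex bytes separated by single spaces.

8d 54 4d 63 cd 8e e5 ae

First, E_a ⊕ E_b = (M1 ⊕ K) ⊕ (M2 ⊕ K) = M1 ⊕ M2, so the key drops out. Then M2 = (M1 ⊕ M2) ⊕ M1 over the first 8 bytes.
byte 0: (a2 ^ 68) ^ 47 = ca ^ 47 = 8d
byte 1: (c0 ^ d1) ^ 45 = 11 ^ 45 = 54
byte 2: (6b ^ 72) ^ 54 = 19 ^ 54 = 4d
byte 3: (12 ^ 51) ^ 20 = 43 ^ 20 = 63
byte 4: (74 ^ 96) ^ 2f = e2 ^ 2f = cd
byte 5: (91 ^ 3f) ^ 20 = ae ^ 20 = 8e
byte 6: (0e ^ 9f) ^ 74 = 91 ^ 74 = e5
byte 7: (1f ^ de) ^ 6f = c1 ^ 6f = ae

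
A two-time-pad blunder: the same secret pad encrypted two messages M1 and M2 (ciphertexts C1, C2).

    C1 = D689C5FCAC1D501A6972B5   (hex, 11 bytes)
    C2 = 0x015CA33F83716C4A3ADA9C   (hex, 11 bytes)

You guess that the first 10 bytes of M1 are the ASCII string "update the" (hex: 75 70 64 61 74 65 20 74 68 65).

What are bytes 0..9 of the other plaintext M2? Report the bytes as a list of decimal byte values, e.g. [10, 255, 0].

[162, 165, 2, 162, 91, 9, 28, 36, 59, 205]

First, C1 ⊕ C2 = (M1 ⊕ K) ⊕ (M2 ⊕ K) = M1 ⊕ M2, so the key drops out. Then M2 = (M1 ⊕ M2) ⊕ M1 over the first 10 bytes.
byte 0: (d6 XOR 01) XOR 75 = d7 XOR 75 = a2
byte 1: (89 XOR 5c) XOR 70 = d5 XOR 70 = a5
byte 2: (c5 XOR a3) XOR 64 = 66 XOR 64 = 02
byte 3: (fc XOR 3f) XOR 61 = c3 XOR 61 = a2
byte 4: (ac XOR 83) XOR 74 = 2f XOR 74 = 5b
byte 5: (1d XOR 71) XOR 65 = 6c XOR 65 = 09
byte 6: (50 XOR 6c) XOR 20 = 3c XOR 20 = 1c
byte 7: (1a XOR 4a) XOR 74 = 50 XOR 74 = 24
byte 8: (69 XOR 3a) XOR 68 = 53 XOR 68 = 3b
byte 9: (72 XOR da) XOR 65 = a8 XOR 65 = cd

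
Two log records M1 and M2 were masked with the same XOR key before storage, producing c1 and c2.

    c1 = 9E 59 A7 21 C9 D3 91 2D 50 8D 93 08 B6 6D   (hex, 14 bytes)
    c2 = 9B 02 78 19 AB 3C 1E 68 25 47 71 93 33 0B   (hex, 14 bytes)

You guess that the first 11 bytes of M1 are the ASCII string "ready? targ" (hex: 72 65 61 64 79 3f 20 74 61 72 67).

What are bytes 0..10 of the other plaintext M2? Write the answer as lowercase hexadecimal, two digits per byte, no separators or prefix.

773ebe5c1bd0af3114b885

First, c1 ⊕ c2 = (M1 ⊕ K) ⊕ (M2 ⊕ K) = M1 ⊕ M2, so the key drops out. Then M2 = (M1 ⊕ M2) ⊕ M1 over the first 11 bytes.
byte 0: (9e XOR 9b) XOR 72 = 05 XOR 72 = 77
byte 1: (59 XOR 02) XOR 65 = 5b XOR 65 = 3e
byte 2: (a7 XOR 78) XOR 61 = df XOR 61 = be
byte 3: (21 XOR 19) XOR 64 = 38 XOR 64 = 5c
byte 4: (c9 XOR ab) XOR 79 = 62 XOR 79 = 1b
byte 5: (d3 XOR 3c) XOR 3f = ef XOR 3f = d0
byte 6: (91 XOR 1e) XOR 20 = 8f XOR 20 = af
byte 7: (2d XOR 68) XOR 74 = 45 XOR 74 = 31
byte 8: (50 XOR 25) XOR 61 = 75 XOR 61 = 14
byte 9: (8d XOR 47) XOR 72 = ca XOR 72 = b8
byte 10: (93 XOR 71) XOR 67 = e2 XOR 67 = 85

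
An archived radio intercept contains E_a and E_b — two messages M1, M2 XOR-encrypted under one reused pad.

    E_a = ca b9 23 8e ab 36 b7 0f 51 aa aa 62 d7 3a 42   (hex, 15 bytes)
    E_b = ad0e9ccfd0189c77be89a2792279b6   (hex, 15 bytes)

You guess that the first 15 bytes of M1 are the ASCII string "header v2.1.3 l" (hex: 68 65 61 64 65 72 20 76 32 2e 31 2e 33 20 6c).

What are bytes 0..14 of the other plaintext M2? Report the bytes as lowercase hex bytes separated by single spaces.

0f d2 de 25 1e 5c 0b 0e dd 0d 39 35 c6 63 98

First, E_a ⊕ E_b = (M1 ⊕ K) ⊕ (M2 ⊕ K) = M1 ⊕ M2, so the key drops out. Then M2 = (M1 ⊕ M2) ⊕ M1 over the first 15 bytes.
byte 0: (ca xor ad) xor 68 = 67 xor 68 = 0f
byte 1: (b9 xor 0e) xor 65 = b7 xor 65 = d2
byte 2: (23 xor 9c) xor 61 = bf xor 61 = de
byte 3: (8e xor cf) xor 64 = 41 xor 64 = 25
byte 4: (ab xor d0) xor 65 = 7b xor 65 = 1e
byte 5: (36 xor 18) xor 72 = 2e xor 72 = 5c
byte 6: (b7 xor 9c) xor 20 = 2b xor 20 = 0b
byte 7: (0f xor 77) xor 76 = 78 xor 76 = 0e
byte 8: (51 xor be) xor 32 = ef xor 32 = dd
byte 9: (aa xor 89) xor 2e = 23 xor 2e = 0d
byte 10: (aa xor a2) xor 31 = 08 xor 31 = 39
byte 11: (62 xor 79) xor 2e = 1b xor 2e = 35
byte 12: (d7 xor 22) xor 33 = f5 xor 33 = c6
byte 13: (3a xor 79) xor 20 = 43 xor 20 = 63
byte 14: (42 xor b6) xor 6c = f4 xor 6c = 98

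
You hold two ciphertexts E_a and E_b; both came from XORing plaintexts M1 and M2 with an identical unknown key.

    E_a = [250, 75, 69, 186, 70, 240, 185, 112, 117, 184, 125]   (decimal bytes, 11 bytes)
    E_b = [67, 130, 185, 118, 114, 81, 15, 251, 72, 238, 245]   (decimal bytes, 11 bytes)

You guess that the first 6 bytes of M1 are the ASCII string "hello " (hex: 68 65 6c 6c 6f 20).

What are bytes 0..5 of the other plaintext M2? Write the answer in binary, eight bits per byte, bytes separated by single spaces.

11010001 10101100 10010000 10100000 01011011 10000001

First, E_a ⊕ E_b = (M1 ⊕ K) ⊕ (M2 ⊕ K) = M1 ⊕ M2, so the key drops out. Then M2 = (M1 ⊕ M2) ⊕ M1 over the first 6 bytes.
byte 0: (fa ^ 43) ^ 68 = b9 ^ 68 = d1
byte 1: (4b ^ 82) ^ 65 = c9 ^ 65 = ac
byte 2: (45 ^ b9) ^ 6c = fc ^ 6c = 90
byte 3: (ba ^ 76) ^ 6c = cc ^ 6c = a0
byte 4: (46 ^ 72) ^ 6f = 34 ^ 6f = 5b
byte 5: (f0 ^ 51) ^ 20 = a1 ^ 20 = 81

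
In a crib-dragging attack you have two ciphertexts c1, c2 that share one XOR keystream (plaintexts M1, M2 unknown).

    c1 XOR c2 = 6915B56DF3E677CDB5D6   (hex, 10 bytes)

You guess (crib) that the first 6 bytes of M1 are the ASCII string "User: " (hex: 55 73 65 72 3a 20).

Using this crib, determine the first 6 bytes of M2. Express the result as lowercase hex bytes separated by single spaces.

3c 66 d0 1f c9 c6

Since c1 ⊕ c2 = M1 ⊕ M2, XORing with the guessed M1 bytes yields the corresponding M2 bytes: M2 = (c1 ⊕ c2) ⊕ M1.
105 xor  85 =  60
 21 xor 115 = 102
181 xor 101 = 208
109 xor 114 =  31
243 xor  58 = 201
230 xor  32 = 198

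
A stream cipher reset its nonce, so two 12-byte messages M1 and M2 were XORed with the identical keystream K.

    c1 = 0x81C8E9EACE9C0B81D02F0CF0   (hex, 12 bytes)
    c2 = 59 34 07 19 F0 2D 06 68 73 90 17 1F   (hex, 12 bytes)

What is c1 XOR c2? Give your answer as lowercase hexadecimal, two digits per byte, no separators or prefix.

c1 ⊕ c2 = (M1 ⊕ K) ⊕ (M2 ⊕ K) = M1 ⊕ M2 — the shared key cancels under XOR.
81 XOR 59 = d8
c8 XOR 34 = fc
e9 XOR 07 = ee
ea XOR 19 = f3
ce XOR f0 = 3e
9c XOR 2d = b1
0b XOR 06 = 0d
81 XOR 68 = e9
d0 XOR 73 = a3
2f XOR 90 = bf
0c XOR 17 = 1b
f0 XOR 1f = ef

d8fceef33eb10de9a3bf1bef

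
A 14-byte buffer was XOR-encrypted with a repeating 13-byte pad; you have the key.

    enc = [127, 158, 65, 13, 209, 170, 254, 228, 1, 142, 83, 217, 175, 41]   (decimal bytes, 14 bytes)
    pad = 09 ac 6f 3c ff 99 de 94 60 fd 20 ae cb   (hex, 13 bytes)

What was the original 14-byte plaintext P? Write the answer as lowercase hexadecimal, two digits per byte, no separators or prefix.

The 13-byte key repeats, so the effective keystream is 09 ac 6f 3c ff 99 de 94 60 fd 20 ae cb 09.
byte 0: 7f xor 09 = 76
byte 1: 9e xor ac = 32
byte 2: 41 xor 6f = 2e
byte 3: 0d xor 3c = 31
byte 4: d1 xor ff = 2e
byte 5: aa xor 99 = 33
byte 6: fe xor de = 20
byte 7: e4 xor 94 = 70
byte 8: 01 xor 60 = 61
byte 9: 8e xor fd = 73
byte 10: 53 xor 20 = 73
byte 11: d9 xor ae = 77
byte 12: af xor cb = 64
byte 13: 29 xor 09 = 20

76322e312e332070617373776420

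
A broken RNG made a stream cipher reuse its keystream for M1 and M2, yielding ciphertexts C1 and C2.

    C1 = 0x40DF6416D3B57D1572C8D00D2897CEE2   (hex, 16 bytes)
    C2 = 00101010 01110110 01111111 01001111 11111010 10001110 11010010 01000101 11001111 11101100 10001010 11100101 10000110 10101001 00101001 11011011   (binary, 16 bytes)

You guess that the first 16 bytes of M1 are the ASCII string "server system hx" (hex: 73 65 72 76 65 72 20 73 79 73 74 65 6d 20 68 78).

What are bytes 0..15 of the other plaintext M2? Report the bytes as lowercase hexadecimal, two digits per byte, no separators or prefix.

First, C1 ⊕ C2 = (M1 ⊕ K) ⊕ (M2 ⊕ K) = M1 ⊕ M2, so the key drops out. Then M2 = (M1 ⊕ M2) ⊕ M1 over the first 16 bytes.
byte 0: (40 XOR 2a) XOR 73 = 6a XOR 73 = 19
byte 1: (df XOR 76) XOR 65 = a9 XOR 65 = cc
byte 2: (64 XOR 7f) XOR 72 = 1b XOR 72 = 69
byte 3: (16 XOR 4f) XOR 76 = 59 XOR 76 = 2f
byte 4: (d3 XOR fa) XOR 65 = 29 XOR 65 = 4c
byte 5: (b5 XOR 8e) XOR 72 = 3b XOR 72 = 49
byte 6: (7d XOR d2) XOR 20 = af XOR 20 = 8f
byte 7: (15 XOR 45) XOR 73 = 50 XOR 73 = 23
byte 8: (72 XOR cf) XOR 79 = bd XOR 79 = c4
byte 9: (c8 XOR ec) XOR 73 = 24 XOR 73 = 57
byte 10: (d0 XOR 8a) XOR 74 = 5a XOR 74 = 2e
byte 11: (0d XOR e5) XOR 65 = e8 XOR 65 = 8d
byte 12: (28 XOR 86) XOR 6d = ae XOR 6d = c3
byte 13: (97 XOR a9) XOR 20 = 3e XOR 20 = 1e
byte 14: (ce XOR 29) XOR 68 = e7 XOR 68 = 8f
byte 15: (e2 XOR db) XOR 78 = 39 XOR 78 = 41

19cc692f4c498f23c4572e8dc31e8f41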